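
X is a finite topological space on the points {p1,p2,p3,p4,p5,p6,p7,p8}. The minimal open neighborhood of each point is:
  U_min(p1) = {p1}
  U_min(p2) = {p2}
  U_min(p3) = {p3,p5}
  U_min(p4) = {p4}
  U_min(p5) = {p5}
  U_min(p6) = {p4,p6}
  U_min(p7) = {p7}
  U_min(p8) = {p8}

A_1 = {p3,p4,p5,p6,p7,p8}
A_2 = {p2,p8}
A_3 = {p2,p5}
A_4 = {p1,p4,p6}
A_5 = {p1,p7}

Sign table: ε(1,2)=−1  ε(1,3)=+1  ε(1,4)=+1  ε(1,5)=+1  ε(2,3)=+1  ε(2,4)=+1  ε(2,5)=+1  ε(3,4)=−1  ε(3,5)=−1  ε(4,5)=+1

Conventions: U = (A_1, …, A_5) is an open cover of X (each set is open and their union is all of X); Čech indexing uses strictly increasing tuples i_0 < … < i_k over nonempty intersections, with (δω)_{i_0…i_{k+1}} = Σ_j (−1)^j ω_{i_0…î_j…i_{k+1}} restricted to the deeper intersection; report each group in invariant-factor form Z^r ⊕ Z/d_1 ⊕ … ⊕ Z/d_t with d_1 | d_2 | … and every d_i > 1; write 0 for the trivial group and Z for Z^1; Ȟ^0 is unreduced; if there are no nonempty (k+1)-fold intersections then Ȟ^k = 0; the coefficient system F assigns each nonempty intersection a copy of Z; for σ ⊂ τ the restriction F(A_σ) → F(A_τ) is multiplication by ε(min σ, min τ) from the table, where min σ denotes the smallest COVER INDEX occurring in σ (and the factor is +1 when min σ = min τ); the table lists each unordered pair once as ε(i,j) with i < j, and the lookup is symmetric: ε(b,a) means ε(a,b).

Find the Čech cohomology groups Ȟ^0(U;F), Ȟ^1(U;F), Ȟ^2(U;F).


Ȟ^0 = 0,  Ȟ^1 = Z ⊕ Z/2,  Ȟ^2 = 0

nonempty intersections:
  A12={p8} A13={p5} A14={p4,p6} A15={p7} A23={p2} A45={p1}
C dims 5,6; δ0: rk 5, SNF 1^4·2
Ȟ^0: (5−5)−0=0 ⇒ 0
Ȟ^1: (6−0)−5=1 plus torsion [2] ⇒ Z ⊕ Z/2
Ȟ^2: (0−0)−0=0 ⇒ 0


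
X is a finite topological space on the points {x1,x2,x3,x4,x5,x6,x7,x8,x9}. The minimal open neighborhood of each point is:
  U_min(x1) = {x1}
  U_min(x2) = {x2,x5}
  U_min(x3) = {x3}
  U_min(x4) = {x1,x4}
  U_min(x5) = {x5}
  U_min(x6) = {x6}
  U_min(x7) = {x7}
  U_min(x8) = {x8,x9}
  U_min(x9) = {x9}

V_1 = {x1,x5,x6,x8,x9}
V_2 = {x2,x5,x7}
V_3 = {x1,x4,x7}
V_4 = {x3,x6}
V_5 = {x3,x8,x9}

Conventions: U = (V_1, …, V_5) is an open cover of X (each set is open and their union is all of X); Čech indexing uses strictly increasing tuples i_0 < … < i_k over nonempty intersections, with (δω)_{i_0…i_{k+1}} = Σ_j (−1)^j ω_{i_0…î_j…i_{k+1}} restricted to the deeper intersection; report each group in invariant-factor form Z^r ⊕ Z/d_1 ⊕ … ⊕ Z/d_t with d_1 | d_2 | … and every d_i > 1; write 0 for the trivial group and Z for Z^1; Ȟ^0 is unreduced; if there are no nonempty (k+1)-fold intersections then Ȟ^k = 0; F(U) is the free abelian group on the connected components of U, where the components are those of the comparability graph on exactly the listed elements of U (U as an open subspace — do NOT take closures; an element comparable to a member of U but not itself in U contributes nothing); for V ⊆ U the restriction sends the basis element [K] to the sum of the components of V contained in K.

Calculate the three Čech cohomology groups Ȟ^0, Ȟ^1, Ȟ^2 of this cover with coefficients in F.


nonempty intersections:
  V12={x5} V13={x1} V14={x6} V15={x8,x9} V23={x7} V45={x3}
components per intersection:
  V1: {x1} {x5} {x6} {x8,x9}
  V2: {x2,x5} {x7}
  V3: {x1,x4} {x7}
  V4: {x3} {x6}
  V5: {x3} {x8,x9}
  V12: {x5}
  V13: {x1}
  V14: {x6}
  V15: {x8,x9}
  V23: {x7}
  V45: {x3}
C dims 12,6; δ0: rk 6, SNF 1^6
Ȟ^0: (12−6)−0=6 ⇒ Z^6
Ȟ^1: (6−0)−6=0 ⇒ 0
Ȟ^2: (0−0)−0=0 ⇒ 0

Ȟ^0 = Z^6; Ȟ^1 = 0; Ȟ^2 = 0


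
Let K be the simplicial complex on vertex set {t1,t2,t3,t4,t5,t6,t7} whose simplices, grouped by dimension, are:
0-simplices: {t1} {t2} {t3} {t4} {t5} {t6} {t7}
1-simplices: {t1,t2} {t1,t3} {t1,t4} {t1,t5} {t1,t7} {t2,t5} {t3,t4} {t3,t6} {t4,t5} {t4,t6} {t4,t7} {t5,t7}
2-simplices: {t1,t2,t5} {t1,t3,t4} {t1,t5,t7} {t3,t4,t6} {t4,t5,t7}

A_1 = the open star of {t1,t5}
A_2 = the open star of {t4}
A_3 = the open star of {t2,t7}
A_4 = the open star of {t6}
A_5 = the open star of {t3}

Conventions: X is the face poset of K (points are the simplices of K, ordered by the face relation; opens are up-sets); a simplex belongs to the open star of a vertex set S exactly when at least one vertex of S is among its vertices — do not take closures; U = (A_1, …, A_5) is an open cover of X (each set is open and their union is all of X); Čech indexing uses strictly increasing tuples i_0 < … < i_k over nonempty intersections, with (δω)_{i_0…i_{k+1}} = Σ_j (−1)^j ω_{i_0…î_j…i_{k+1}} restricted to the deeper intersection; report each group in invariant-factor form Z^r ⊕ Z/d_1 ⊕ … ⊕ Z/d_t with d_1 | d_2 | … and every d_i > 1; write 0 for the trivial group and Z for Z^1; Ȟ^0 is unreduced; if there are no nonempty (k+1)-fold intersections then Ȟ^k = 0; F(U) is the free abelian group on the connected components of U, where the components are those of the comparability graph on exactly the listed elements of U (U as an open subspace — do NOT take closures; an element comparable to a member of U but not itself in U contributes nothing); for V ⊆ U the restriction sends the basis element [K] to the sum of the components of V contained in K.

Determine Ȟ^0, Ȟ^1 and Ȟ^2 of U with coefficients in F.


Ȟ^0(U;F) ≅ Z, Ȟ^1(U;F) ≅ Z and Ȟ^2(U;F) ≅ 0

intersection data:
  A1={{t1},{t5},{t1,t2},{t1,t3},{t1,t4},{t1,t5},{t1,t7},{t2,t5},{t4,t5},{t5,t7},{t1,t2,t5},{t1,t3,t4},{t1,t5,t7},{t4,t5,t7}} A2={{t4},{t1,t4},{t3,t4},{t4,t5},{t4,t6},{t4,t7},{t1,t3,t4},{t3,t4,t6},{t4,t5,t7}} A3={{t2},{t7},{t1,t2},{t1,t7},{t2,t5},{t4,t7},{t5,t7},{t1,t2,t5},{t1,t5,t7},{t4,t5,t7}} A4={{t6},{t3,t6},{t4,t6},{t3,t4,t6}} A5={{t3},{t1,t3},{t3,t4},{t3,t6},{t1,t3,t4},{t3,t4,t6}}
  A12={{t1,t4},{t4,t5},{t1,t3,t4},{t4,t5,t7}} A13={{t1,t2},{t1,t7},{t2,t5},{t5,t7},{t1,t2,t5},{t1,t5,t7},{t4,t5,t7}} A15={{t1,t3},{t1,t3,t4}} A23={{t4,t7},{t4,t5,t7}} A24={{t4,t6},{t3,t4,t6}} A25={{t3,t4},{t1,t3,t4},{t3,t4,t6}} A45={{t3,t6},{t3,t4,t6}}
  A123={{t4,t5,t7}} A125={{t1,t3,t4}} A245={{t3,t4,t6}}
components per intersection:
  A1: {{t1},{t5},{t1,t2},{t1,t3},{t1,t4},{t1,t5},{t1,t7},{t2,t5},{t4,t5},{t5,t7},{t1,t2,t5},{t1,t3,t4},{t1,t5,t7},{t4,t5,t7}}
  A2: {{t4},{t1,t4},{t3,t4},{t4,t5},{t4,t6},{t4,t7},{t1,t3,t4},{t3,t4,t6},{t4,t5,t7}}
  A3: {{t2},{t1,t2},{t2,t5},{t1,t2,t5}} {{t7},{t1,t7},{t4,t7},{t5,t7},{t1,t5,t7},{t4,t5,t7}}
  A4: {{t6},{t3,t6},{t4,t6},{t3,t4,t6}}
  A5: {{t3},{t1,t3},{t3,t4},{t3,t6},{t1,t3,t4},{t3,t4,t6}}
  A12: {{t1,t4},{t1,t3,t4}} {{t4,t5},{t4,t5,t7}}
  A13: {{t1,t2},{t2,t5},{t1,t2,t5}} {{t1,t7},{t5,t7},{t1,t5,t7},{t4,t5,t7}}
  A15: {{t1,t3},{t1,t3,t4}}
  A23: {{t4,t7},{t4,t5,t7}}
  A24: {{t4,t6},{t3,t4,t6}}
  A25: {{t3,t4},{t1,t3,t4},{t3,t4,t6}}
  A45: {{t3,t6},{t3,t4,t6}}
  A123: {{t4,t5,t7}}
  A125: {{t1,t3,t4}}
  A245: {{t3,t4,t6}}
C dims 6,9,3; δ0: rk 5, SNF 1^5; δ1: rk 3, SNF 1^3
Ȟ^0 = (6 − 5) − 0 = 1, so Ȟ^0 ≅ Z
Ȟ^1 = (9 − 3) − 5 = 1, so Ȟ^1 ≅ Z
Ȟ^2 = (3 − 0) − 3 = 0, so Ȟ^2 ≅ 0


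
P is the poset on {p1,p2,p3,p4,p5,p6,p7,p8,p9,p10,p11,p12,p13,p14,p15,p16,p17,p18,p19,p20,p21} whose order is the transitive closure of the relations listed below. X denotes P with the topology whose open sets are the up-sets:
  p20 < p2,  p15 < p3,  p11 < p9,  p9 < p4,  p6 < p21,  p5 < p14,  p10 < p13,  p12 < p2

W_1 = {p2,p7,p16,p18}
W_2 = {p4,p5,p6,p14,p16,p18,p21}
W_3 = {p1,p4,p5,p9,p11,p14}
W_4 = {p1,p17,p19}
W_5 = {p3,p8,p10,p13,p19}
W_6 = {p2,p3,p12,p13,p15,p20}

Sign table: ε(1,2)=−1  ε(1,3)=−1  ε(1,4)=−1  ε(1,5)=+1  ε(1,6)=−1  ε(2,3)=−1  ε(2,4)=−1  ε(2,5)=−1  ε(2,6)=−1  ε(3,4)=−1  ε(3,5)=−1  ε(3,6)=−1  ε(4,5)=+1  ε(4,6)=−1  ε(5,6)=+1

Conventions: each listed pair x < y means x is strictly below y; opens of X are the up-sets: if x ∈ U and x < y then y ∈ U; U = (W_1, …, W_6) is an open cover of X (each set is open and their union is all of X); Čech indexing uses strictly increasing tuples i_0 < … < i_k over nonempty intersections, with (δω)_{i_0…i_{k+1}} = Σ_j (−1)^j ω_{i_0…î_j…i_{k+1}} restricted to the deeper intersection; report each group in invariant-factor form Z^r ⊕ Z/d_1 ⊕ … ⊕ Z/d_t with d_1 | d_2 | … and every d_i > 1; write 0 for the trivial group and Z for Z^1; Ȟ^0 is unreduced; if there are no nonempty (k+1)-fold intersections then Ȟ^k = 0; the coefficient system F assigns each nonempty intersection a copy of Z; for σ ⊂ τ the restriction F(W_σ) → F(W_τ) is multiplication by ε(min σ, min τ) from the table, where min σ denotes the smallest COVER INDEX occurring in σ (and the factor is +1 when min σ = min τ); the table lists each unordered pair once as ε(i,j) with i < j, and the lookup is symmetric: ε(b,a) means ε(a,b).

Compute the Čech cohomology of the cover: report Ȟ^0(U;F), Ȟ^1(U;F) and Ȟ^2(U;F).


Ȟ^0 = Z, Ȟ^1 = Z and Ȟ^2 = 0

cover nerve:
  W12={p16,p18} W16={p2} W23={p4,p5,p14} W34={p1} W45={p19} W56={p3,p13}
C dims 6,6; δ0: rk 5, SNF 1^5
Ȟ^0: (6−5)−0=1 ⇒ Z
Ȟ^1: (6−0)−5=1 ⇒ Z
Ȟ^2: (0−0)−0=0 ⇒ 0


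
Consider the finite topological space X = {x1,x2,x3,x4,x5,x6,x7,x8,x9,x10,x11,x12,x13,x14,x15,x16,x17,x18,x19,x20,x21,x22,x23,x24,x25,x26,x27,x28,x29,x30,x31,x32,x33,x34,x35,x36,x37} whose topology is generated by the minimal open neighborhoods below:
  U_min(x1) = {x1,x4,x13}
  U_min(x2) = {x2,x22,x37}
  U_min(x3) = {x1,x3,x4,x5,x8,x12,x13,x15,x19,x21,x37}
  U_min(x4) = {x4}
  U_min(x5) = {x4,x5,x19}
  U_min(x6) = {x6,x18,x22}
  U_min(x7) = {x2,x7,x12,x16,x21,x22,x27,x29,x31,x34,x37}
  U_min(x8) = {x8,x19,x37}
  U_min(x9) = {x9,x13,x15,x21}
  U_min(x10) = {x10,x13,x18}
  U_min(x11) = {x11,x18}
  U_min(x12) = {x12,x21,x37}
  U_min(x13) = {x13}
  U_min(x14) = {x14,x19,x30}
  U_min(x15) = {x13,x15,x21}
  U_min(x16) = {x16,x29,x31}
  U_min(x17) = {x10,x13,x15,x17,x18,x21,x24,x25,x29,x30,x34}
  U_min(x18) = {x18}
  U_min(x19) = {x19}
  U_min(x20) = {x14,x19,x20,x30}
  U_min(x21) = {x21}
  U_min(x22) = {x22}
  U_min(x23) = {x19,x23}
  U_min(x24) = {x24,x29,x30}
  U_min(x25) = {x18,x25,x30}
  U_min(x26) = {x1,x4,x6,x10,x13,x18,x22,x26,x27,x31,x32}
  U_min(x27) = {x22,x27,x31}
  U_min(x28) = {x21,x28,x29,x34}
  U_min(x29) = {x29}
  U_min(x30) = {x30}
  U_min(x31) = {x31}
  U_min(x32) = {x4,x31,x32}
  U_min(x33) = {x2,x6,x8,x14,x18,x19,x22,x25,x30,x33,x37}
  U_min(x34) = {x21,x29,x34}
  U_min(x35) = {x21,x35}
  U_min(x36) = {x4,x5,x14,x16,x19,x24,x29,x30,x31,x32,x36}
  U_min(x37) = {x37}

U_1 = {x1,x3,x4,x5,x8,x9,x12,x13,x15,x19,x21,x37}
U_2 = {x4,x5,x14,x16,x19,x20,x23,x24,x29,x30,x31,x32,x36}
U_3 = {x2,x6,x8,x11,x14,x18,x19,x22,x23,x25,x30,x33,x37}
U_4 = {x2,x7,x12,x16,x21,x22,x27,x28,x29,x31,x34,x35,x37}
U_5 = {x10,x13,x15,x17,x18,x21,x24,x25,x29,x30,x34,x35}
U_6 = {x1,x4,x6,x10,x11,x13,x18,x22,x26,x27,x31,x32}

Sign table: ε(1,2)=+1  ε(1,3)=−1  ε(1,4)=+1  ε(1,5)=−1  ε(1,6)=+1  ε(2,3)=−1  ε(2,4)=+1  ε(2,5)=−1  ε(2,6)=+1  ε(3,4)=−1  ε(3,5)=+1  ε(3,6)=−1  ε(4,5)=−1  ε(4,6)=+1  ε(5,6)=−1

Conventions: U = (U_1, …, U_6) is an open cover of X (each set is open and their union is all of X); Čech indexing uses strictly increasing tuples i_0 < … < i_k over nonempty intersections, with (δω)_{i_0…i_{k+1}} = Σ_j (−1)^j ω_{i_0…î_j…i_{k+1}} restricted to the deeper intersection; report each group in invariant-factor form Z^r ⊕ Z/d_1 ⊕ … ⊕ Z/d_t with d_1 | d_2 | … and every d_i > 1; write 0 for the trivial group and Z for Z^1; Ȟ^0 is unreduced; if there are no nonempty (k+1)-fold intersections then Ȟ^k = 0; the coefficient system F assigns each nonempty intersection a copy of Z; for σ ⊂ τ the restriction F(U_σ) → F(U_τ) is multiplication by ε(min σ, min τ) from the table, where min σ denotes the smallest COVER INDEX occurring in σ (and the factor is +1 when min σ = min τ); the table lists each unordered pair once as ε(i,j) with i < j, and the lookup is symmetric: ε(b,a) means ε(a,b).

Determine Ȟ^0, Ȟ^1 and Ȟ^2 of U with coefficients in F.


nerve of the cover:
  U12={x4,x5,x19} U13={x8,x19,x37} U14={x12,x21,x37} U15={x13,x15,x21} U16={x1,x4,x13} U23={x14,x19,x23,x30} U24={x16,x29,x31} U25={x24,x29,x30} U26={x4,x31,x32} U34={x2,x22,x37} U35={x18,x25,x30} U36={x6,x11,x18,x22} U45={x21,x29,x34,x35} U46={x22,x27,x31} U56={x10,x13,x18}
  U123={x19} U126={x4} U134={x37} U145={x21} U156={x13} U235={x30} U245={x29} U246={x31} U346={x22} U356={x18}
C dims 6,15,10; δ0: rk 5, SNF 1^5; δ1: rk 10, SNF 1^9·2
Ȟ^0 = (6 − 5) − 0 = 1, so Ȟ^0 ≅ Z
Ȟ^1 = (15 − 10) − 5 = 0, so Ȟ^1 ≅ 0
Ȟ^2 = (10 − 0) − 10 = 0 plus torsion [2], so Ȟ^2 ≅ Z/2

Ȟ^0 ≅ Z,  Ȟ^1 ≅ 0,  Ȟ^2 ≅ Z/2


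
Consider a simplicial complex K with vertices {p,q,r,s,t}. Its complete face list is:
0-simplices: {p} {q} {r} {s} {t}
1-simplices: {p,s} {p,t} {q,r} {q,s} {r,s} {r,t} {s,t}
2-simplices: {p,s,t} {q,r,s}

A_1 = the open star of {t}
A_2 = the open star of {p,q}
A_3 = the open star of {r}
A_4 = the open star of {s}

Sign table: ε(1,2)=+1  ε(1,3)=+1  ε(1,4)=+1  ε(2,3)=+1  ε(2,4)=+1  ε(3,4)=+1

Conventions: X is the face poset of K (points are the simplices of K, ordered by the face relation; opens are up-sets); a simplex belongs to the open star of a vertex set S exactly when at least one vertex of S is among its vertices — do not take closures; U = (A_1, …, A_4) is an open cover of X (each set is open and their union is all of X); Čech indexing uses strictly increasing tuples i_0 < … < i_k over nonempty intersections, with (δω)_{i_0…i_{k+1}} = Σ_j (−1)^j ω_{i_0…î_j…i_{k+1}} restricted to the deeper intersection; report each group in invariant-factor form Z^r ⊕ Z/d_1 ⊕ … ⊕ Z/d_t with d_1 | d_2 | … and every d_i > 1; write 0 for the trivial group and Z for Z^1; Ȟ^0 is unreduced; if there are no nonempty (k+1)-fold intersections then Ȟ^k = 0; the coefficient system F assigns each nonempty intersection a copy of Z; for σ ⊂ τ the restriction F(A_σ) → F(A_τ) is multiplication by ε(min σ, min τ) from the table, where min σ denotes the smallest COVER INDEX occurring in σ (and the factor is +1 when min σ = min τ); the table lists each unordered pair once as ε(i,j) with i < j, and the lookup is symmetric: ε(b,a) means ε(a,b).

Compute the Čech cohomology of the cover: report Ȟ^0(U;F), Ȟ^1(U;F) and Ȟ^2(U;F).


nonempty overlaps:
  A1={{t},{p,t},{r,t},{s,t},{p,s,t}} A2={{p},{q},{p,s},{p,t},{q,r},{q,s},{p,s,t},{q,r,s}} A3={{r},{q,r},{r,s},{r,t},{q,r,s}} A4={{s},{p,s},{q,s},{r,s},{s,t},{p,s,t},{q,r,s}}
  A12={{p,t},{p,s,t}} A13={{r,t}} A14={{s,t},{p,s,t}} A23={{q,r},{q,r,s}} A24={{p,s},{q,s},{p,s,t},{q,r,s}} A34={{r,s},{q,r,s}}
  A124={{p,s,t}} A234={{q,r,s}}
C dims 4,6,2; δ0: rk 3, SNF 1^3; δ1: rk 2, SNF 1^2
degree 0: 4−3−0 = 1 → Ȟ^0 ≅ Z
degree 1: 6−2−3 = 1 → Ȟ^1 ≅ Z
degree 2: 2−0−2 = 0 → Ȟ^2 ≅ 0

Ȟ^0(U;F) ≅ Z; Ȟ^1(U;F) ≅ Z; Ȟ^2(U;F) ≅ 0


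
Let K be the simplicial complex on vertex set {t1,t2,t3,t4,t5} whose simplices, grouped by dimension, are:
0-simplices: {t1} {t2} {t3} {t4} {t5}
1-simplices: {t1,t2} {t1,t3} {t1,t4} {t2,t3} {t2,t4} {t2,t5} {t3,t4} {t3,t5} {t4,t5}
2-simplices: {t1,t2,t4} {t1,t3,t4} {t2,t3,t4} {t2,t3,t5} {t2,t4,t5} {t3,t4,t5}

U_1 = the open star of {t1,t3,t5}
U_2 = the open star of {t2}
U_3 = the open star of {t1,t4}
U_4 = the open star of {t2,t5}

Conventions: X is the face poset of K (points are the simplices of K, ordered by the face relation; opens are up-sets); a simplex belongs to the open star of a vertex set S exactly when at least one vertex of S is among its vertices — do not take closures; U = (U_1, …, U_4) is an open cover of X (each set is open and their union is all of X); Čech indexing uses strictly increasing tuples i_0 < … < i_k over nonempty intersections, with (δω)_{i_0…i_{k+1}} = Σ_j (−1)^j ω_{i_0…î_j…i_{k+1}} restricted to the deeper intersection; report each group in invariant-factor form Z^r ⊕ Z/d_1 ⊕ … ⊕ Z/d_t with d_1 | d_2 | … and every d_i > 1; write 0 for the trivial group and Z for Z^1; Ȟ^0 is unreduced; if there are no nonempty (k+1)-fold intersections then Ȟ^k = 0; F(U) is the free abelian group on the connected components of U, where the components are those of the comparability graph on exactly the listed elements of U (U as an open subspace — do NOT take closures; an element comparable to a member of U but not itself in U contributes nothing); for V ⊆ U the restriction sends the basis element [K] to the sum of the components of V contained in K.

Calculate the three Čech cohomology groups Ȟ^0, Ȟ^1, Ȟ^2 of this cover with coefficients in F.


Ȟ^0(U;F) ≅ Z,  Ȟ^1(U;F) ≅ 0,  Ȟ^2(U;F) ≅ Z

cover nerve:
  U1={{t1},{t3},{t5},{t1,t2},{t1,t3},{t1,t4},{t2,t3},{t2,t5},{t3,t4},{t3,t5},{t4,t5},{t1,t2,t4},{t1,t3,t4},{t2,t3,t4},{t2,t3,t5},{t2,t4,t5},{t3,t4,t5}} U2={{t2},{t1,t2},{t2,t3},{t2,t4},{t2,t5},{t1,t2,t4},{t2,t3,t4},{t2,t3,t5},{t2,t4,t5}} U3={{t1},{t4},{t1,t2},{t1,t3},{t1,t4},{t2,t4},{t3,t4},{t4,t5},{t1,t2,t4},{t1,t3,t4},{t2,t3,t4},{t2,t4,t5},{t3,t4,t5}} U4={{t2},{t5},{t1,t2},{t2,t3},{t2,t4},{t2,t5},{t3,t5},{t4,t5},{t1,t2,t4},{t2,t3,t4},{t2,t3,t5},{t2,t4,t5},{t3,t4,t5}}
  U12={{t1,t2},{t2,t3},{t2,t5},{t1,t2,t4},{t2,t3,t4},{t2,t3,t5},{t2,t4,t5}} U13={{t1},{t1,t2},{t1,t3},{t1,t4},{t3,t4},{t4,t5},{t1,t2,t4},{t1,t3,t4},{t2,t3,t4},{t2,t4,t5},{t3,t4,t5}} U14={{t5},{t1,t2},{t2,t3},{t2,t5},{t3,t5},{t4,t5},{t1,t2,t4},{t2,t3,t4},{t2,t3,t5},{t2,t4,t5},{t3,t4,t5}} U23={{t1,t2},{t2,t4},{t1,t2,t4},{t2,t3,t4},{t2,t4,t5}} U24={{t2},{t1,t2},{t2,t3},{t2,t4},{t2,t5},{t1,t2,t4},{t2,t3,t4},{t2,t3,t5},{t2,t4,t5}} U34={{t1,t2},{t2,t4},{t4,t5},{t1,t2,t4},{t2,t3,t4},{t2,t4,t5},{t3,t4,t5}}
  U123={{t1,t2},{t1,t2,t4},{t2,t3,t4},{t2,t4,t5}} U124={{t1,t2},{t2,t3},{t2,t5},{t1,t2,t4},{t2,t3,t4},{t2,t3,t5},{t2,t4,t5}} U134={{t1,t2},{t4,t5},{t1,t2,t4},{t2,t3,t4},{t2,t4,t5},{t3,t4,t5}} U234={{t1,t2},{t2,t4},{t1,t2,t4},{t2,t3,t4},{t2,t4,t5}}
  U1234={{t1,t2},{t1,t2,t4},{t2,t3,t4},{t2,t4,t5}}
components per intersection:
  U1: {{t1},{t3},{t5},{t1,t2},{t1,t3},{t1,t4},{t2,t3},{t2,t5},{t3,t4},{t3,t5},{t4,t5},{t1,t2,t4},{t1,t3,t4},{t2,t3,t4},{t2,t3,t5},{t2,t4,t5},{t3,t4,t5}}
  U2: {{t2},{t1,t2},{t2,t3},{t2,t4},{t2,t5},{t1,t2,t4},{t2,t3,t4},{t2,t3,t5},{t2,t4,t5}}
  U3: {{t1},{t4},{t1,t2},{t1,t3},{t1,t4},{t2,t4},{t3,t4},{t4,t5},{t1,t2,t4},{t1,t3,t4},{t2,t3,t4},{t2,t4,t5},{t3,t4,t5}}
  U4: {{t2},{t5},{t1,t2},{t2,t3},{t2,t4},{t2,t5},{t3,t5},{t4,t5},{t1,t2,t4},{t2,t3,t4},{t2,t3,t5},{t2,t4,t5},{t3,t4,t5}}
  U12: {{t1,t2},{t1,t2,t4}} {{t2,t3},{t2,t5},{t2,t3,t4},{t2,t3,t5},{t2,t4,t5}}
  U13: {{t1},{t1,t2},{t1,t3},{t1,t4},{t3,t4},{t4,t5},{t1,t2,t4},{t1,t3,t4},{t2,t3,t4},{t2,t4,t5},{t3,t4,t5}}
  U14: {{t5},{t2,t3},{t2,t5},{t3,t5},{t4,t5},{t2,t3,t4},{t2,t3,t5},{t2,t4,t5},{t3,t4,t5}} {{t1,t2},{t1,t2,t4}}
  U23: {{t1,t2},{t2,t4},{t1,t2,t4},{t2,t3,t4},{t2,t4,t5}}
  U24: {{t2},{t1,t2},{t2,t3},{t2,t4},{t2,t5},{t1,t2,t4},{t2,t3,t4},{t2,t3,t5},{t2,t4,t5}}
  U34: {{t1,t2},{t2,t4},{t4,t5},{t1,t2,t4},{t2,t3,t4},{t2,t4,t5},{t3,t4,t5}}
  U123: {{t1,t2},{t1,t2,t4}} {{t2,t3,t4}} {{t2,t4,t5}}
  U124: {{t1,t2},{t1,t2,t4}} {{t2,t3},{t2,t5},{t2,t3,t4},{t2,t3,t5},{t2,t4,t5}}
  U134: {{t1,t2},{t1,t2,t4}} {{t4,t5},{t2,t4,t5},{t3,t4,t5}} {{t2,t3,t4}}
  U234: {{t1,t2},{t2,t4},{t1,t2,t4},{t2,t3,t4},{t2,t4,t5}}
  U1234: {{t1,t2},{t1,t2,t4}} {{t2,t3,t4}} {{t2,t4,t5}}
C dims 4,8,9,3; δ0: rk 3, SNF 1^3; δ1: rk 5, SNF 1^5; δ2: rk 3, SNF 1^3
Ȟ^0: (4−3)−0=1 ⇒ Z
Ȟ^1: (8−5)−3=0 ⇒ 0
Ȟ^2: (9−3)−5=1 ⇒ Z


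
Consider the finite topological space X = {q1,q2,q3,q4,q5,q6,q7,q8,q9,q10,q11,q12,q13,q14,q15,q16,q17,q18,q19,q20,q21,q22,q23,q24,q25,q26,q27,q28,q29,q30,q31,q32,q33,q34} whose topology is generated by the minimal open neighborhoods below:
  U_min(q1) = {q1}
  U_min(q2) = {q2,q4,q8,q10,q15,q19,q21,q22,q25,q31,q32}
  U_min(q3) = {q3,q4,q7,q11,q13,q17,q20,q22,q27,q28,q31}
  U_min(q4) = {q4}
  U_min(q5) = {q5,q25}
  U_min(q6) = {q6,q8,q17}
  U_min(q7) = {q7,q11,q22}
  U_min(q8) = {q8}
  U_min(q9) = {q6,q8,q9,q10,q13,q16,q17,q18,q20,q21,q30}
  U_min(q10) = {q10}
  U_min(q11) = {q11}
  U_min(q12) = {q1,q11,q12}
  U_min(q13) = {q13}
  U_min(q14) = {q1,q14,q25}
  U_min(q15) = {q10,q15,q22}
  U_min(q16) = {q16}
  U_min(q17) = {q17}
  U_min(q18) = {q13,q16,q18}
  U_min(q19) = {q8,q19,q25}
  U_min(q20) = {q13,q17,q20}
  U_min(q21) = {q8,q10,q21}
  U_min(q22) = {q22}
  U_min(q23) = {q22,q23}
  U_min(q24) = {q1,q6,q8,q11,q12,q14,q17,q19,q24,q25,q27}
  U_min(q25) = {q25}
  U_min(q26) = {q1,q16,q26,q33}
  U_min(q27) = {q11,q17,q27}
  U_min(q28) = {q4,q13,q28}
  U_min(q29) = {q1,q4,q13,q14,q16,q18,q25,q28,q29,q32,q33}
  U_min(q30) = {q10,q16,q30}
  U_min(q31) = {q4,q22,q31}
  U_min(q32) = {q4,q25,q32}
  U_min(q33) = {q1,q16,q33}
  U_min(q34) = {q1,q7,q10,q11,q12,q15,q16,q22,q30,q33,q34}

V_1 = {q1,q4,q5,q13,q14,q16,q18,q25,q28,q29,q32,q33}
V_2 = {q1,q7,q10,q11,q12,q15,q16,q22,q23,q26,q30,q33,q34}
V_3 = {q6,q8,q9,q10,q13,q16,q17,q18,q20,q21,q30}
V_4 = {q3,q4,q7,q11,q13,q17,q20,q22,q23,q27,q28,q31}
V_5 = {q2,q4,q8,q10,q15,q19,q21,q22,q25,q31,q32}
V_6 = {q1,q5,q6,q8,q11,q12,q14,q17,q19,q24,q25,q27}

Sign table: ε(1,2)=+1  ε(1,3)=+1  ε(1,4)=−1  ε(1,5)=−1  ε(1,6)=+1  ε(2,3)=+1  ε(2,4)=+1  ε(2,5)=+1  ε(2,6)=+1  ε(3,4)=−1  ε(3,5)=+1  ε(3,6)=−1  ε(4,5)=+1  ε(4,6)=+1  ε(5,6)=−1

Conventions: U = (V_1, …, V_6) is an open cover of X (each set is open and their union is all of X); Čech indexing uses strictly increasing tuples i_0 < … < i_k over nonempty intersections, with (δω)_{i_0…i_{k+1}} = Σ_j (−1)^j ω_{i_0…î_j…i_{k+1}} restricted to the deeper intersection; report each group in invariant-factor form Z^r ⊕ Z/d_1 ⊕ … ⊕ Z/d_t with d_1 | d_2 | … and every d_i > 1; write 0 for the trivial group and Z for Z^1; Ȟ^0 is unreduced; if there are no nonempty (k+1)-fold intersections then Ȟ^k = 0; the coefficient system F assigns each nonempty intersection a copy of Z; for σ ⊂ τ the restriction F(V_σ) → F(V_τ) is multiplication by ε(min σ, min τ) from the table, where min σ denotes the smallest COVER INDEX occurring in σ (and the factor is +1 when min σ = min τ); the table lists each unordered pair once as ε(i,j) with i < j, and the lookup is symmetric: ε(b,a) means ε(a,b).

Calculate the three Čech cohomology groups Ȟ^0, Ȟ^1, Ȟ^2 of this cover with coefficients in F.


Ȟ^0 ≅ 0, Ȟ^1 ≅ Z/2 and Ȟ^2 ≅ Z

nerve simplices:
  V12={q1,q16,q33} V13={q13,q16,q18} V14={q4,q13,q28} V15={q4,q25,q32} V16={q1,q5,q14,q25} V23={q10,q16,q30} V24={q7,q11,q22,q23} V25={q10,q15,q22} V26={q1,q11,q12} V34={q13,q17,q20} V35={q8,q10,q21} V36={q6,q8,q17} V45={q4,q22,q31} V46={q11,q17,q27} V56={q8,q19,q25}
  V123={q16} V126={q1} V134={q13} V145={q4} V156={q25} V235={q10} V245={q22} V246={q11} V346={q17} V356={q8}
C dims 6,15,10; δ0: rk 6, SNF 1^5·2; δ1: rk 9, SNF 1^9
degree 0: 6−6−0 = 0 → Ȟ^0 ≅ 0
degree 1: 15−9−6 = 0 plus torsion [2] → Ȟ^1 ≅ Z/2
degree 2: 10−0−9 = 1 → Ȟ^2 ≅ Z


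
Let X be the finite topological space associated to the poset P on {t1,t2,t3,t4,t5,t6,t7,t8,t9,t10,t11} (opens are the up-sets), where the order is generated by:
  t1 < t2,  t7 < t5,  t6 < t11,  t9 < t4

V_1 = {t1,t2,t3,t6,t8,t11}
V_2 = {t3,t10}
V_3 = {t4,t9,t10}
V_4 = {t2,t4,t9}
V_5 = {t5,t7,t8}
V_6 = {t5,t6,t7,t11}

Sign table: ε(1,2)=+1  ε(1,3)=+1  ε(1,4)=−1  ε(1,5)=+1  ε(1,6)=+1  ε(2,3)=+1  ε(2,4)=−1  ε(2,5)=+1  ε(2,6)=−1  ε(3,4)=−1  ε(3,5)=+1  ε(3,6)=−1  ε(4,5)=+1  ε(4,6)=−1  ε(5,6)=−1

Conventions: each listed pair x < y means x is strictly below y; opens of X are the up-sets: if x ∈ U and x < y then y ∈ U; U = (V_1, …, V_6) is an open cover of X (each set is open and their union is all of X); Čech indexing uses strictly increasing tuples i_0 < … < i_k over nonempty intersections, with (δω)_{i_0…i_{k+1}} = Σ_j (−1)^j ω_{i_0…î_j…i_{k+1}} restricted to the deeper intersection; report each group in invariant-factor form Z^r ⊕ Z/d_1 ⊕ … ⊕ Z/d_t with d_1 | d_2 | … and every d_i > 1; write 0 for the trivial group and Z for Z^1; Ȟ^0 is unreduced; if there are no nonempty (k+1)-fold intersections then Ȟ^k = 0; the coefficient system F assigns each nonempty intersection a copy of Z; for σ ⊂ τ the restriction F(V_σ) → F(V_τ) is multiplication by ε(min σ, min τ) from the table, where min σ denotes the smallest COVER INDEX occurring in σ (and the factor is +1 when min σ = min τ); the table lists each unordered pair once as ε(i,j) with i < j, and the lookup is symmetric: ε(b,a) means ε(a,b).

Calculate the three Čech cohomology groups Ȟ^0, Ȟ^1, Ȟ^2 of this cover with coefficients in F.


Ȟ^0 = 0, Ȟ^1 = Z ⊕ Z/2, Ȟ^2 = 0

nonempty overlaps:
  V12={t3} V14={t2} V15={t8} V16={t6,t11} V23={t10} V34={t4,t9} V56={t5,t7}
C dims 6,7; δ0: rk 6, SNF 1^5·2
degree 0: 6−6−0 = 0 → Ȟ^0 ≅ 0
degree 1: 7−0−6 = 1 plus torsion [2] → Ȟ^1 ≅ Z ⊕ Z/2
degree 2: 0−0−0 = 0 → Ȟ^2 ≅ 0


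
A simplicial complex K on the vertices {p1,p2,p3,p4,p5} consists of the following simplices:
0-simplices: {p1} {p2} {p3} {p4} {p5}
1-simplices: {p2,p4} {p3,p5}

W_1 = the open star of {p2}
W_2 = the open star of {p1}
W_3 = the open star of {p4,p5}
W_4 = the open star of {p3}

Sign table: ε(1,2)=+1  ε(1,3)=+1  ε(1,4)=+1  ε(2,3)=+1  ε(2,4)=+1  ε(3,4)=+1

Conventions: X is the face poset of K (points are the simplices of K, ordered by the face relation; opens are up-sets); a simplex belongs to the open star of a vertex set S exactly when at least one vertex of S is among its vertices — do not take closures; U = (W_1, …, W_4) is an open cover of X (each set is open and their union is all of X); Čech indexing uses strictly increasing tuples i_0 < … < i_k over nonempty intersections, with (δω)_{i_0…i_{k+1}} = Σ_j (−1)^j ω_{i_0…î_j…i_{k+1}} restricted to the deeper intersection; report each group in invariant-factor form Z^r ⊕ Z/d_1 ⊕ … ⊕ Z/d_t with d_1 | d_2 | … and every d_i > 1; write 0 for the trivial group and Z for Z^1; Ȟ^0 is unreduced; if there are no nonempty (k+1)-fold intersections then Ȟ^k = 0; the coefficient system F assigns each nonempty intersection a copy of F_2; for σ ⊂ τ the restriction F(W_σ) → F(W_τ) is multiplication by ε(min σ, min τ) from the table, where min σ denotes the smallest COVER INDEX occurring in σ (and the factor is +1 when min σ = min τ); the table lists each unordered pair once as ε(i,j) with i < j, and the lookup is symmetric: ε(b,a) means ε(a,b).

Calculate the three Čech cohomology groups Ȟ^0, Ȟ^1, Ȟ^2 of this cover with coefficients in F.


nonempty intersections:
  W1={{p2},{p2,p4}} W2={{p1}} W3={{p4},{p5},{p2,p4},{p3,p5}} W4={{p3},{p3,p5}}
  W13={{p2,p4}} W34={{p3,p5}}
C dims 4,2; δ0: rk_F2 2
Ȟ^0: (4−2)−0=2 ⇒ Z/2 ⊕ Z/2
Ȟ^1: (2−0)−2=0 ⇒ 0
Ȟ^2: (0−0)−0=0 ⇒ 0

Ȟ^0 = Z/2 ⊕ Z/2, Ȟ^1 = 0, Ȟ^2 = 0


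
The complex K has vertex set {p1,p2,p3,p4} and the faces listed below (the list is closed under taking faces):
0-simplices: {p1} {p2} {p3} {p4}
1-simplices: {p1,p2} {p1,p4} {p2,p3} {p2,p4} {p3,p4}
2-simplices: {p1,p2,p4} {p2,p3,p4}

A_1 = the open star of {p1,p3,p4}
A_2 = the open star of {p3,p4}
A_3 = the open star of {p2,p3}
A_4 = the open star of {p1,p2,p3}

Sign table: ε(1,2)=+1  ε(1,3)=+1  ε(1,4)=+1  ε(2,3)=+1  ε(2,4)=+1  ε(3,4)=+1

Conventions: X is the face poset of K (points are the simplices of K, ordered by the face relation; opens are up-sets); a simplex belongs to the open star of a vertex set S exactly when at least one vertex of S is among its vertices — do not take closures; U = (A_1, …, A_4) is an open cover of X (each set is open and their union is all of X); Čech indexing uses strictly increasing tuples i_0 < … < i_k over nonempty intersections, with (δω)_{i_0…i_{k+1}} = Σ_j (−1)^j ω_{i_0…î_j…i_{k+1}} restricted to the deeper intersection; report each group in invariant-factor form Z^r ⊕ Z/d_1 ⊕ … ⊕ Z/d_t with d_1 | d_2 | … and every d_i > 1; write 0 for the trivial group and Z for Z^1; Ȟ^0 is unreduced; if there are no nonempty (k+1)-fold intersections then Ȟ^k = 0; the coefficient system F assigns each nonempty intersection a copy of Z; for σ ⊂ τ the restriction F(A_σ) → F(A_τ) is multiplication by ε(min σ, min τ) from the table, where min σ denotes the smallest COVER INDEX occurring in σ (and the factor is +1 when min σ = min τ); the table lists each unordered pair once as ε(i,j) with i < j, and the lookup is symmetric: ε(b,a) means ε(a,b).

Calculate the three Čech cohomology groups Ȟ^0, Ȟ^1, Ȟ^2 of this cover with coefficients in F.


Ȟ^0 ≅ Z, Ȟ^1 ≅ 0, Ȟ^2 ≅ 0

intersection data:
  A1={{p1},{p3},{p4},{p1,p2},{p1,p4},{p2,p3},{p2,p4},{p3,p4},{p1,p2,p4},{p2,p3,p4}} A2={{p3},{p4},{p1,p4},{p2,p3},{p2,p4},{p3,p4},{p1,p2,p4},{p2,p3,p4}} A3={{p2},{p3},{p1,p2},{p2,p3},{p2,p4},{p3,p4},{p1,p2,p4},{p2,p3,p4}} A4={{p1},{p2},{p3},{p1,p2},{p1,p4},{p2,p3},{p2,p4},{p3,p4},{p1,p2,p4},{p2,p3,p4}}
  A12={{p3},{p4},{p1,p4},{p2,p3},{p2,p4},{p3,p4},{p1,p2,p4},{p2,p3,p4}} A13={{p3},{p1,p2},{p2,p3},{p2,p4},{p3,p4},{p1,p2,p4},{p2,p3,p4}} A14={{p1},{p3},{p1,p2},{p1,p4},{p2,p3},{p2,p4},{p3,p4},{p1,p2,p4},{p2,p3,p4}} A23={{p3},{p2,p3},{p2,p4},{p3,p4},{p1,p2,p4},{p2,p3,p4}} A24={{p3},{p1,p4},{p2,p3},{p2,p4},{p3,p4},{p1,p2,p4},{p2,p3,p4}} A34={{p2},{p3},{p1,p2},{p2,p3},{p2,p4},{p3,p4},{p1,p2,p4},{p2,p3,p4}}
  A123={{p3},{p2,p3},{p2,p4},{p3,p4},{p1,p2,p4},{p2,p3,p4}} A124={{p3},{p1,p4},{p2,p3},{p2,p4},{p3,p4},{p1,p2,p4},{p2,p3,p4}} A134={{p3},{p1,p2},{p2,p3},{p2,p4},{p3,p4},{p1,p2,p4},{p2,p3,p4}} A234={{p3},{p2,p3},{p2,p4},{p3,p4},{p1,p2,p4},{p2,p3,p4}}
  A1234={{p3},{p2,p3},{p2,p4},{p3,p4},{p1,p2,p4},{p2,p3,p4}}
C dims 4,6,4,1; δ0: rk 3, SNF 1^3; δ1: rk 3, SNF 1^3; δ2: rk 1, SNF 1^1
Ȟ^0 = (4 − 3) − 0 = 1, so Ȟ^0 ≅ Z
Ȟ^1 = (6 − 3) − 3 = 0, so Ȟ^1 ≅ 0
Ȟ^2 = (4 − 1) − 3 = 0, so Ȟ^2 ≅ 0


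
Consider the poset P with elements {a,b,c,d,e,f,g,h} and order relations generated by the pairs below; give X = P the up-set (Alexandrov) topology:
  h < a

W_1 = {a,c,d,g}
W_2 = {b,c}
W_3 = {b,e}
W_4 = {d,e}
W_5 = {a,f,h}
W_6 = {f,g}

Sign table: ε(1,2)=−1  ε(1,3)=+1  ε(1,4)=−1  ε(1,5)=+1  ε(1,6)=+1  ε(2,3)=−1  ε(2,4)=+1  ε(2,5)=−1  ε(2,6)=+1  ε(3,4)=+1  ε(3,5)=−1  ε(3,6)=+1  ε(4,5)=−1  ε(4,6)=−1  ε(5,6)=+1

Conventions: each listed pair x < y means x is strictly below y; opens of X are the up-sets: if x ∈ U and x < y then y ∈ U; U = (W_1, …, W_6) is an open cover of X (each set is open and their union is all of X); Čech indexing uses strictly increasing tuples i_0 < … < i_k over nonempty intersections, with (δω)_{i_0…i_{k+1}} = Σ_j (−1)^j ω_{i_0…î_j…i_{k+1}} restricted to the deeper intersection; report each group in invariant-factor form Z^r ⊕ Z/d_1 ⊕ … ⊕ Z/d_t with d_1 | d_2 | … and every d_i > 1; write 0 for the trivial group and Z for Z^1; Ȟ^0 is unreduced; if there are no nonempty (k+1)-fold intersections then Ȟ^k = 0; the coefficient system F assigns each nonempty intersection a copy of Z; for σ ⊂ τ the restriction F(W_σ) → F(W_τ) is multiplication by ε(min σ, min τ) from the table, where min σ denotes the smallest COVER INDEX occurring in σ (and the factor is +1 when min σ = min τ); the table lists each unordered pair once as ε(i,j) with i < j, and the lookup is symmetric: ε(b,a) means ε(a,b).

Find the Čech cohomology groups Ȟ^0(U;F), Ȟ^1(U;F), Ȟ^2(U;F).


intersection data:
  W12={c} W14={d} W15={a} W16={g} W23={b} W34={e} W56={f}
C dims 6,7; δ0: rk 6, SNF 1^5·2
Ȟ^0 = (6 − 6) − 0 = 0, so Ȟ^0 ≅ 0
Ȟ^1 = (7 − 0) − 6 = 1 plus torsion [2], so Ȟ^1 ≅ Z ⊕ Z/2
Ȟ^2 = (0 − 0) − 0 = 0, so Ȟ^2 ≅ 0

Ȟ^0(U;F) ≅ 0; Ȟ^1(U;F) ≅ Z ⊕ Z/2; Ȟ^2(U;F) ≅ 0


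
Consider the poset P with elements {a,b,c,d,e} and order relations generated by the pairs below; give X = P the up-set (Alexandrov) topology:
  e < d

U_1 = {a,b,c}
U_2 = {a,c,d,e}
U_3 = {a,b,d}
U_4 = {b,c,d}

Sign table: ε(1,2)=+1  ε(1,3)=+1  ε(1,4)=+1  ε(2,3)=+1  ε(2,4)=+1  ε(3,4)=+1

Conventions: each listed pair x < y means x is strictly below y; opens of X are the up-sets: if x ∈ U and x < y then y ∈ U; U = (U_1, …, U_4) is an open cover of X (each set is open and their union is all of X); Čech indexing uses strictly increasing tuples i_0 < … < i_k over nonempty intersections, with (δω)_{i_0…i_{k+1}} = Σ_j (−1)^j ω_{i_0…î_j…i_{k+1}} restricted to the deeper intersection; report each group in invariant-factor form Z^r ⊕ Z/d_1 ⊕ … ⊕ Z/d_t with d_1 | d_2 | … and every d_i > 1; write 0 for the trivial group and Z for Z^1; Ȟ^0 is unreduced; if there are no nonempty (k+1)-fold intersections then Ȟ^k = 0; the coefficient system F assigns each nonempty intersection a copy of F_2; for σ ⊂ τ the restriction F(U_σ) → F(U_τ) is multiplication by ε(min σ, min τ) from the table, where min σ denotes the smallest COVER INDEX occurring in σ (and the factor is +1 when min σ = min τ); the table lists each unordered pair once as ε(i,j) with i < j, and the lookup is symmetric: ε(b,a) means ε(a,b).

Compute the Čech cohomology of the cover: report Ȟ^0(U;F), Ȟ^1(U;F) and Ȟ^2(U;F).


Ȟ^0 = Z/2,  Ȟ^1 = 0,  Ȟ^2 = Z/2

cover nerve:
  U12={a,c} U13={a,b} U14={b,c} U23={a,d} U24={c,d} U34={b,d}
  U123={a} U124={c} U134={b} U234={d}
C dims 4,6,4; δ0: rk_F2 3; δ1: rk_F2 3
Ȟ^0: (4−3)−0=1 ⇒ Z/2
Ȟ^1: (6−3)−3=0 ⇒ 0
Ȟ^2: (4−0)−3=1 ⇒ Z/2


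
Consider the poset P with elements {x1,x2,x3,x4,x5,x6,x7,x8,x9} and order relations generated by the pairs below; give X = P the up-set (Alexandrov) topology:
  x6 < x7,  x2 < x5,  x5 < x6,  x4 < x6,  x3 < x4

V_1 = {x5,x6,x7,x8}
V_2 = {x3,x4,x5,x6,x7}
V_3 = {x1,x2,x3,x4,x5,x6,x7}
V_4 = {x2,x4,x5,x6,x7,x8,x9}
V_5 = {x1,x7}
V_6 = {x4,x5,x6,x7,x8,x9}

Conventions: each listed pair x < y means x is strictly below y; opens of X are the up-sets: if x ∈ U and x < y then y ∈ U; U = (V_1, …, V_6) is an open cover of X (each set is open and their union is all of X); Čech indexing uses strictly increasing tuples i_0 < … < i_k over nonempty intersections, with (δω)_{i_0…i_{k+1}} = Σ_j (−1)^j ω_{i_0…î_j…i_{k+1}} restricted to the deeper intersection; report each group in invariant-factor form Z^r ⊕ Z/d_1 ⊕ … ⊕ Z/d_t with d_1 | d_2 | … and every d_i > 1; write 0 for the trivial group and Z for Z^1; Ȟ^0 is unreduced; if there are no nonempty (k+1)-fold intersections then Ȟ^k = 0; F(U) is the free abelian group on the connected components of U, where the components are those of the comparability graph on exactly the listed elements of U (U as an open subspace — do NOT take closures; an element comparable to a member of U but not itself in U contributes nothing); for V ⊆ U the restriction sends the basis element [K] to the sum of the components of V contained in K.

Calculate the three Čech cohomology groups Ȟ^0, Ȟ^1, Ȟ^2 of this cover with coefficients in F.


Ȟ^0 = Z^4, Ȟ^1 = 0 and Ȟ^2 = 0

intersection data:
  V12={x5,x6,x7} V13={x5,x6,x7} V14={x5,x6,x7,x8} V15={x7} V16={x5,x6,x7,x8} V23={x3,x4,x5,x6,x7} V24={x4,x5,x6,x7} V25={x7} V26={x4,x5,x6,x7} V34={x2,x4,x5,x6,x7} V35={x1,x7} V36={x4,x5,x6,x7} V45={x7} V46={x4,x5,x6,x7,x8,x9} V56={x7}
  V123={x5,x6,x7} V124={x5,x6,x7} V125={x7} V126={x5,x6,x7} V134={x5,x6,x7} V135={x7} V136={x5,x6,x7} V145={x7} V146={x5,x6,x7,x8} V156={x7} V234={x4,x5,x6,x7} V235={x7} V236={x4,x5,x6,x7} V245={x7} V246={x4,x5,x6,x7} V256={x7} V345={x7} V346={x4,x5,x6,x7} V356={x7} V456={x7}
  V1234={x5,x6,x7} V1235={x7} V1236={x5,x6,x7} V1245={x7} V1246={x5,x6,x7} V1256={x7} V1345={x7} V1346={x5,x6,x7} V1356={x7} V1456={x7} V2345={x7} V2346={x4,x5,x6,x7} V2356={x7} V2456={x7} V3456={x7}
  V12345={x7} V12346={x5,x6,x7} V12356={x7} V12456={x7} V13456={x7} V23456={x7}
  V123456={x7}
components per intersection:
  V1: {x5,x6,x7} {x8}
  V2: {x3,x4,x5,x6,x7}
  V3: {x1} {x2,x3,x4,x5,x6,x7}
  V4: {x2,x4,x5,x6,x7} {x8} {x9}
  V5: {x1} {x7}
  V6: {x4,x5,x6,x7} {x8} {x9}
  V12: {x5,x6,x7}
  V13: {x5,x6,x7}
  V14: {x5,x6,x7} {x8}
  V15: {x7}
  V16: {x5,x6,x7} {x8}
  V23: {x3,x4,x5,x6,x7}
  V24: {x4,x5,x6,x7}
  V25: {x7}
  V26: {x4,x5,x6,x7}
  V34: {x2,x4,x5,x6,x7}
  V35: {x1} {x7}
  V36: {x4,x5,x6,x7}
  V45: {x7}
  V46: {x4,x5,x6,x7} {x8} {x9}
  V56: {x7}
  V123: {x5,x6,x7}
  V124: {x5,x6,x7}
  V125: {x7}
  V126: {x5,x6,x7}
  V134: {x5,x6,x7}
  V135: {x7}
  V136: {x5,x6,x7}
  V145: {x7}
  V146: {x5,x6,x7} {x8}
  V156: {x7}
  V234: {x4,x5,x6,x7}
  V235: {x7}
  V236: {x4,x5,x6,x7}
  V245: {x7}
  V246: {x4,x5,x6,x7}
  V256: {x7}
  V345: {x7}
  V346: {x4,x5,x6,x7}
  V356: {x7}
  V456: {x7}
  V1234: {x5,x6,x7}
  V1235: {x7}
  V1236: {x5,x6,x7}
  V1245: {x7}
  V1246: {x5,x6,x7}
  V1256: {x7}
  V1345: {x7}
  V1346: {x5,x6,x7}
  V1356: {x7}
  V1456: {x7}
  V2345: {x7}
  V2346: {x4,x5,x6,x7}
  V2356: {x7}
  V2456: {x7}
  V3456: {x7}
  V12345: {x7}
  V12346: {x5,x6,x7}
  V12356: {x7}
  V12456: {x7}
  V13456: {x7}
  V23456: {x7}
  V123456: {x7}
C dims 13,20,21,15; δ0: rk 9, SNF 1^9; δ1: rk 11, SNF 1^11; δ2: rk 10, SNF 1^10
Ȟ^0 = (13 − 9) − 0 = 4, so Ȟ^0 ≅ Z^4
Ȟ^1 = (20 − 11) − 9 = 0, so Ȟ^1 ≅ 0
Ȟ^2 = (21 − 10) − 11 = 0, so Ȟ^2 ≅ 0


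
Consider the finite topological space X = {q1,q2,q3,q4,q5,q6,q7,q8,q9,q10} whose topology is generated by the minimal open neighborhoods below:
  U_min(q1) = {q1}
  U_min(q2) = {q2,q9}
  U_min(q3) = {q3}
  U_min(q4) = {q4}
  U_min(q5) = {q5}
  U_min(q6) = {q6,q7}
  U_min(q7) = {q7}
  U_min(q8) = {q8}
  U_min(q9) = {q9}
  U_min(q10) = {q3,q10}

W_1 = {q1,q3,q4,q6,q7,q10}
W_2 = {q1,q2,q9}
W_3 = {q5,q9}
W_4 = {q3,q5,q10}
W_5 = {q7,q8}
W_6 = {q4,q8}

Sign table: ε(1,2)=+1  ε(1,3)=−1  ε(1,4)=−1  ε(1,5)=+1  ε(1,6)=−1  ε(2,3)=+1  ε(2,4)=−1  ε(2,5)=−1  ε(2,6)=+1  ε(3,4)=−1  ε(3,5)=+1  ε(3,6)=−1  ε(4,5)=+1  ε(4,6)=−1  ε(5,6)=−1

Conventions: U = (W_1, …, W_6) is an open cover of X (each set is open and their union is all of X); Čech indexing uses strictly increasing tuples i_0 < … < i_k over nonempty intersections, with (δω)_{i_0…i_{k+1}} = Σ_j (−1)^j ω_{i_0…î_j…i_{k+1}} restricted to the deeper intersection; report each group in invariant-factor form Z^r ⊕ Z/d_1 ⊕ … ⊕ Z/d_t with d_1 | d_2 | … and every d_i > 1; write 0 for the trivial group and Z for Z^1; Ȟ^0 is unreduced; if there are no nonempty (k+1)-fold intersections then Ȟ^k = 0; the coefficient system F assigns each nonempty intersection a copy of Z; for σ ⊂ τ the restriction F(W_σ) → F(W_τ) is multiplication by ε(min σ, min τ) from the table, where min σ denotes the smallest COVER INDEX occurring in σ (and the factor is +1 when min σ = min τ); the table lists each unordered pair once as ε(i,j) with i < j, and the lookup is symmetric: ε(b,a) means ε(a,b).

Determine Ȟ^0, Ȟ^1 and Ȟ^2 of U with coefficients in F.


Ȟ^0 ≅ Z,  Ȟ^1 ≅ Z^2,  Ȟ^2 ≅ 0

intersection data:
  W12={q1} W14={q3,q10} W15={q7} W16={q4} W23={q9} W34={q5} W56={q8}
C dims 6,7; δ0: rk 5, SNF 1^5
Ȟ^0 = (6 − 5) − 0 = 1, so Ȟ^0 ≅ Z
Ȟ^1 = (7 − 0) − 5 = 2, so Ȟ^1 ≅ Z^2
Ȟ^2 = (0 − 0) − 0 = 0, so Ȟ^2 ≅ 0


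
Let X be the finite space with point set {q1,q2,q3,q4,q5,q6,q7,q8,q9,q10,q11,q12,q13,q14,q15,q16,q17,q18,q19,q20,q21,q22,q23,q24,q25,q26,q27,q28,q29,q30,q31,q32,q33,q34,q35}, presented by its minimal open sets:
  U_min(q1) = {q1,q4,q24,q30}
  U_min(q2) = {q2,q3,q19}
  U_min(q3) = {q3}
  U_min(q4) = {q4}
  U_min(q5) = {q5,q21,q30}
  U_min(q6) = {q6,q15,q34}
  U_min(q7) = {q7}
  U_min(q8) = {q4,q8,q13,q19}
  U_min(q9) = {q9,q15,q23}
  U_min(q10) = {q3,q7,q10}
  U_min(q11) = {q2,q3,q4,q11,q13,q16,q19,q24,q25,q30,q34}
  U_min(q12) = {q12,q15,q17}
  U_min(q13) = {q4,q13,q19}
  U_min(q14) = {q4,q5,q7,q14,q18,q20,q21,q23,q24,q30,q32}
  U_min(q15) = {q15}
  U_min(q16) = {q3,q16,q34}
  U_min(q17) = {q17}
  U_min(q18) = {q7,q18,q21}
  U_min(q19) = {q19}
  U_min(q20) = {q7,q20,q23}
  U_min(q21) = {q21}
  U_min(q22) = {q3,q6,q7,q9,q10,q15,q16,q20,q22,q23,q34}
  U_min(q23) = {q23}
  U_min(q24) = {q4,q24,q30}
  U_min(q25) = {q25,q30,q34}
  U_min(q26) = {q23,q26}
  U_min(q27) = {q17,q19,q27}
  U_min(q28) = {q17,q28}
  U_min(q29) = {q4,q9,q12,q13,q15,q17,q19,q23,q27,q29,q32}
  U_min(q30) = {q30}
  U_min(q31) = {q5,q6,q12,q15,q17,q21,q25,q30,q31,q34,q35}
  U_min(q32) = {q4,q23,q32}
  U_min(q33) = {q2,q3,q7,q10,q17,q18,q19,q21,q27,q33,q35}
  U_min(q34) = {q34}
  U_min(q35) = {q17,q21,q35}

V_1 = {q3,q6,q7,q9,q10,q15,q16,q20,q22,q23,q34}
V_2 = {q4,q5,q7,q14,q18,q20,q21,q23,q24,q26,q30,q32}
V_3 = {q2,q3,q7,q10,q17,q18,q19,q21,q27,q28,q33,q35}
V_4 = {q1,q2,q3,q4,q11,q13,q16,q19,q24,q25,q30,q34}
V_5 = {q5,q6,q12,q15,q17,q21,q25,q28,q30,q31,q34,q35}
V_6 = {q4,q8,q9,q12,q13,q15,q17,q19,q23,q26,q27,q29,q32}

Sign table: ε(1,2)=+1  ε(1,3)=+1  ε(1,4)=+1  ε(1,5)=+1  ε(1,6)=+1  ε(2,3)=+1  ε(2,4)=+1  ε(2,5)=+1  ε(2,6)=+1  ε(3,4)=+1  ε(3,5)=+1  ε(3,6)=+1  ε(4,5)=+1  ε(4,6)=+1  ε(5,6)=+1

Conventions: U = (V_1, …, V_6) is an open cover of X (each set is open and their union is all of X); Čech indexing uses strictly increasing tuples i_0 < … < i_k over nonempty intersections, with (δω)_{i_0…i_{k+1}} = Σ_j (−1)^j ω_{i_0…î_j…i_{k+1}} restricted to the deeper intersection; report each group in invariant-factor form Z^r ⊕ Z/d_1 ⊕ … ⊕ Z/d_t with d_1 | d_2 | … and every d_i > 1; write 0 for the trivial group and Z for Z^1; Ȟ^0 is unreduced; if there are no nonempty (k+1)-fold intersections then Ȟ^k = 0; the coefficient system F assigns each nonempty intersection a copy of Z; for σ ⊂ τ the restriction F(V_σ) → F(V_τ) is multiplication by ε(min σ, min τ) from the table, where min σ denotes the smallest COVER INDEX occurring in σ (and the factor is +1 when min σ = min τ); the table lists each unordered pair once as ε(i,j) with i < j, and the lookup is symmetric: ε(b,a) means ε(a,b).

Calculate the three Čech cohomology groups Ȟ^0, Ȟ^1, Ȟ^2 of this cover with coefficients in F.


Ȟ^0(U;F) ≅ Z, Ȟ^1(U;F) ≅ 0, Ȟ^2(U;F) ≅ Z/2

intersection data:
  V12={q7,q20,q23} V13={q3,q7,q10} V14={q3,q16,q34} V15={q6,q15,q34} V16={q9,q15,q23} V23={q7,q18,q21} V24={q4,q24,q30} V25={q5,q21,q30} V26={q4,q23,q26,q32} V34={q2,q3,q19} V35={q17,q21,q28,q35} V36={q17,q19,q27} V45={q25,q30,q34} V46={q4,q13,q19} V56={q12,q15,q17}
  V123={q7} V126={q23} V134={q3} V145={q34} V156={q15} V235={q21} V245={q30} V246={q4} V346={q19} V356={q17}
C dims 6,15,10; δ0: rk 5, SNF 1^5; δ1: rk 10, SNF 1^9·2
Ȟ^0 = (6 − 5) − 0 = 1, so Ȟ^0 ≅ Z
Ȟ^1 = (15 − 10) − 5 = 0, so Ȟ^1 ≅ 0
Ȟ^2 = (10 − 0) − 10 = 0 plus torsion [2], so Ȟ^2 ≅ Z/2
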